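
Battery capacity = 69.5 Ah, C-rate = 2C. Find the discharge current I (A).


At 2C: I = 2 * 69.5 Ah = 139 A

139 A


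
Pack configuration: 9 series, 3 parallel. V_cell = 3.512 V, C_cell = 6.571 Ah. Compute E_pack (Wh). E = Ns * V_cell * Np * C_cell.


E = Ns * Vcell * Np * Ccell = 9 * 3.512 * 3 * 6.571 = 623.1 Wh

623.1 Wh


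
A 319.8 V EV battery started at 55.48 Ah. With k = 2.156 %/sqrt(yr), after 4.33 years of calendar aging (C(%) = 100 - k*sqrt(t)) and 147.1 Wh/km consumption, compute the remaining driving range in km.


Step 1: capacity retention = 100 - 2.156 * sqrt(4.33) = 100 - 2.156 * 2.0809 = 95.514%
Step 2: C_now = 55.48 * 95.514/100 = 52.991 Ah
Step 3: E_pack = V * C_now = 319.8 * 52.991 = 16947 Wh
Step 4: range = E_pack / consumption = 16947 / 147.1 = 115.2 km

115.2 km


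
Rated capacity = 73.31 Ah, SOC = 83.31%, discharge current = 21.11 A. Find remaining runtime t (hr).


Step 1: remaining = SOC/100 * C_total = 83.31/100 * 73.31 = 61.075 Ah
Step 2: t = remaining / I = 61.075 / 21.11 = 2.893 hr

2.893 hr


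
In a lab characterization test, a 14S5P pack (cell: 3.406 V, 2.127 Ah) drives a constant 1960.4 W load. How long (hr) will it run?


Step 1: E_pack = Ns * V_cell * Np * C_cell = 14 * 3.406 * 5 * 2.127 = 507.12 Wh
Step 2: t = E_pack / P = 507.12 / 1960.4 = 0.2587 hr

0.2587 hr


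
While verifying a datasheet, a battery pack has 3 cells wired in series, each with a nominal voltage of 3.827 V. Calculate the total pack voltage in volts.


Series voltages add: 3 * 3.827 V = 11.481 V

11.481 V


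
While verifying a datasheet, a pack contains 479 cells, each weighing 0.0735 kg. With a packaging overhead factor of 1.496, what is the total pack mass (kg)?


Cell mass sum = 479 * 0.0735 = 35.207 kg
With overhead 1.496: m_pack = 35.207 * 1.496 = 52.67 kg

52.67 kg


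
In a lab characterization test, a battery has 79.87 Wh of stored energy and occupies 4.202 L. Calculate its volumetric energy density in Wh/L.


ED = E / V = 79.87 / 4.202 = 19.01 Wh/L

19.01 Wh/L


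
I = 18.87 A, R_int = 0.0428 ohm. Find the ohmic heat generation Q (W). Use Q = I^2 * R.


I^2 = 356.08
Q = 356.08 * 0.0428 = 15.24 W

15.24 W


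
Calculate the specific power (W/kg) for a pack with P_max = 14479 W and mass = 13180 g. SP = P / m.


Convert: m = 13180 g = 13.18 kg
Specific power = 14479 W / 13.18 kg = 1099 W/kg

1099 W/kg


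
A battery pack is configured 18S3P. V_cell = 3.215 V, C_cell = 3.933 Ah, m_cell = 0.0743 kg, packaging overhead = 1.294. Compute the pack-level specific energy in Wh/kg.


Step 1: V_pack = 18 * 3.215 = 57.87 V
Step 2: C_pack = 3 * 3.933 = 11.799 Ah
Step 3: E_pack = V_pack * C_pack = 57.87 * 11.799 = 682.81 Wh
Step 4: m_pack = 18 * 3 * 0.0743 * 1.294 = 5.1918 kg
Step 5: ED = E_pack / m_pack = 682.81 / 5.1918 = 131.5 Wh/kg

131.5 Wh/kg


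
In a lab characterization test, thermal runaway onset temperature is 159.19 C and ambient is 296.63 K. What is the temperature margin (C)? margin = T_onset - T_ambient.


Convert: T_ambient = 296.63 K = 23.48 C
margin = 159.19 - 23.48 = 135.71 C

135.71 C


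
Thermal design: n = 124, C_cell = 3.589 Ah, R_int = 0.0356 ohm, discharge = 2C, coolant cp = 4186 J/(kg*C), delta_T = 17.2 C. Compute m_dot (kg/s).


Step 1: I = 2 * 3.589 = 7.178 A
Step 2: Q_cell = I^2 * R = 7.178^2 * 0.0356 = 1.8342 W
Step 3: Q_total = 124 * 1.8342 = 227.44 W
Step 4: m_dot = Q_total / (cp * dT) = 227.44 / (4186 * 17.2) = 0.003159 kg/s

0.003159 kg/s


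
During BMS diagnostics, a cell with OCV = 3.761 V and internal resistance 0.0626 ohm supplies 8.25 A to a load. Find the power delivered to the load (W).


Step 1: V_terminal = OCV - I*R = 3.761 - 8.25 * 0.0626 = 3.2446 V
Step 2: P_out = V_terminal * I = 3.2446 * 8.25 = 26.77 W

26.77 W


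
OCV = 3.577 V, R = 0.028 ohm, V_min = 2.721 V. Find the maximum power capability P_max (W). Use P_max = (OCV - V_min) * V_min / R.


P_max = (OCV - V_min) * V_min / R = (3.577 - 2.721) * 2.721 / 0.028 = 0.856 * 2.721 / 0.028 = 83.18 W

83.18 W


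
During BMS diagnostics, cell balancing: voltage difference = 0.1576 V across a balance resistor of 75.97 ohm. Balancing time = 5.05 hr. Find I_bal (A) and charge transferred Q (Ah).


First, Ohm's law: I_bal = 0.1576 V / 75.97 ohm = 0.0020745 A
Then Q = I * t = 0.0020745 A * 5.05 hr = 0.01048 Ah

I=0.0020745 A, Q=0.01048 Ah


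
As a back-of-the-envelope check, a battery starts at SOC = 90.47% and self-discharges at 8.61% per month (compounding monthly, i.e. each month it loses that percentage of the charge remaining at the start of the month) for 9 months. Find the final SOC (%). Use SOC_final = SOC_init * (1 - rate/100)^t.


Monthly retention factor = 1 - 8.61/100 = 0.9139
Over 9 months: factor^9 = 0.44472
SOC_final = 90.47 * 0.44472 = 40.23%

40.23%


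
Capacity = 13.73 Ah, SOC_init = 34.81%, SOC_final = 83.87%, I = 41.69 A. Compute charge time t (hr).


delta_Ah = 13.73 * (83.87 - 34.81) / 100 = 6.7359 Ah
t = delta_Ah / I = 6.7359 / 41.69 = 0.1616 hr

0.1616 hr


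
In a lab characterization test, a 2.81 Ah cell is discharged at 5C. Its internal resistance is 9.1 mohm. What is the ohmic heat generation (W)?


Convert: R = 9.1 mohm = 0.0091 ohm
Step 1: I = C_rate * capacity = 5 * 2.81 = 14.05 A
Step 2: Q = I^2 * R = 14.05^2 * 0.0091 = 197.4 * 0.0091 = 1.796 W

1.796 W


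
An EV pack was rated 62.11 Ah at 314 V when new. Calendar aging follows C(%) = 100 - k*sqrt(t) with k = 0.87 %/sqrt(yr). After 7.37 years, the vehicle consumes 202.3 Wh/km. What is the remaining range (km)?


Step 1: capacity retention = 100 - 0.87 * sqrt(7.37) = 100 - 0.87 * 2.7148 = 97.638%
Step 2: C_now = 62.11 * 97.638/100 = 60.643 Ah
Step 3: E_pack = V * C_now = 314 * 60.643 = 19042 Wh
Step 4: range = E_pack / consumption = 19042 / 202.3 = 94.13 km

94.13 km


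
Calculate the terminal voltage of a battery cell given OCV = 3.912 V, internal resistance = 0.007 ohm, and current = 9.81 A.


V = OCV - I*R = 3.912 - 9.81 * 0.007 = 3.843 V

3.843 V


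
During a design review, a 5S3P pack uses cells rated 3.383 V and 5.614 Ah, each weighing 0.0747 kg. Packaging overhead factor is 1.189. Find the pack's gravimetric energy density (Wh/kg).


Step 1: V_pack = 5 * 3.383 = 16.915 V
Step 2: C_pack = 3 * 5.614 = 16.842 Ah
Step 3: E_pack = V_pack * C_pack = 16.915 * 16.842 = 284.88 Wh
Step 4: m_pack = 5 * 3 * 0.0747 * 1.189 = 1.3323 kg
Step 5: ED = E_pack / m_pack = 284.88 / 1.3323 = 213.8 Wh/kg

213.8 Wh/kg


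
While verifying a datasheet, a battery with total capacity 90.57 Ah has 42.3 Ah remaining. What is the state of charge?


SOC = (remaining / total) * 100 = (42.3 / 90.57) * 100 = 46.70%

46.70%


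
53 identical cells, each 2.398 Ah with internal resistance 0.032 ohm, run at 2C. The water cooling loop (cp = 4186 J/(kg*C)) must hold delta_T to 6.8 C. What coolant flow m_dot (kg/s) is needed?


Step 1: I = 2 * 2.398 = 4.796 A
Step 2: Q_cell = I^2 * R = 4.796^2 * 0.032 = 0.73605 W
Step 3: Q_total = 53 * 0.73605 = 39.011 W
Step 4: m_dot = Q_total / (cp * dT) = 39.011 / (4186 * 6.8) = 0.001370 kg/s

0.001370 kg/s


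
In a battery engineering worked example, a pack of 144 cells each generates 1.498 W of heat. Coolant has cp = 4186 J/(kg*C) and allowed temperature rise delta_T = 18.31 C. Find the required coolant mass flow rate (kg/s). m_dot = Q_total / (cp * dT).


Step 1: Total heat Q = 144 * 1.498 W = 215.71 W
Step 2: denom = cp * dT = 4186 * 18.31 = 76646
Step 3: m_dot = 215.71 / 76646 = 0.002814 kg/s

0.002814 kg/s


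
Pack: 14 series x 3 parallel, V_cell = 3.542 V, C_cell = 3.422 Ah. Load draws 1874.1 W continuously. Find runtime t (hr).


Step 1: E_pack = Ns * V_cell * Np * C_cell = 14 * 3.542 * 3 * 3.422 = 509.07 Wh
Step 2: t = E_pack / P = 509.07 / 1874.1 = 0.2716 hr

0.2716 hr


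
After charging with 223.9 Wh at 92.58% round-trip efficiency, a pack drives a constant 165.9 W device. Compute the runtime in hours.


Step 1: E_discharge = eta/100 * E_charge = 92.58/100 * 223.9 = 207.29 Wh
Step 2: t = E_discharge / P = 207.29 / 165.9 = 1.249 hr

1.249 hr


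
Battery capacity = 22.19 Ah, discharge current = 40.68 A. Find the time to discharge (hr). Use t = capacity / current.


Runtime = 22.19 Ah / 40.68 A = 0.5455 hr

0.5455 hr


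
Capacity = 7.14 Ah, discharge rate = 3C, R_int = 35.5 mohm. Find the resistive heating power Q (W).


Convert: R = 35.5 mohm = 0.0355 ohm
Step 1: I = C_rate * capacity = 3 * 7.14 = 21.42 A
Step 2: Q = I^2 * R = 21.42^2 * 0.0355 = 458.82 * 0.0355 = 16.29 W

16.29 W


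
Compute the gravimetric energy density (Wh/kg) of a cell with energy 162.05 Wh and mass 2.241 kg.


Specific energy = 162.05 Wh / 2.241 kg = 72.31 Wh/kg

72.31 Wh/kg


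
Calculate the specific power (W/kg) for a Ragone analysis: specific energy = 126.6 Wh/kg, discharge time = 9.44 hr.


P_specific = E / t = 126.6 / 9.44 = 13.41 W/kg

13.41 W/kg


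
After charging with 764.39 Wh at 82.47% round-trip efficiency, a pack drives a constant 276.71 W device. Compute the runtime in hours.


Step 1: E_discharge = eta/100 * E_charge = 82.47/100 * 764.39 = 630.39 Wh
Step 2: t = E_discharge / P = 630.39 / 276.71 = 2.278 hr

2.278 hr


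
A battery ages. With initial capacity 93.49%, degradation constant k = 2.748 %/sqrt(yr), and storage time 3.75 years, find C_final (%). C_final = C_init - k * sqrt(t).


Step 1: sqrt(3.75 yr) = 1.9365
Step 2: drop = 2.748 * 1.9365 = 5.3215
Step 3: C_final = 93.49 - 5.3215 = 88.17%

88.17%


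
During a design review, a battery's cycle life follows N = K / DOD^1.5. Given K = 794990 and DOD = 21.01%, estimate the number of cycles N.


DOD^1.5 = 96.303
N = K / DOD^1.5 = 794990 / 96.303 = 8255

8255 cycles


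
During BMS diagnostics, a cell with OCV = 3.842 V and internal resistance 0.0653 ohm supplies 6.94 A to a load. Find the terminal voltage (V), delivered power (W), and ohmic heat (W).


Step 1: V_terminal = OCV - I*R = 3.842 - 6.94 * 0.0653 = 3.3888 V
Step 2: P_out = V_terminal * I = 3.3888 * 6.94 = 23.52 W
Step 3: Q = I^2 * R = 6.94^2 * 0.0653 = 3.145 W

V=3.3888 V, P=23.52 W, Q=3.145 W


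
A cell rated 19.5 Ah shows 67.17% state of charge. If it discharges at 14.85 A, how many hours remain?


Step 1: remaining = SOC/100 * C_total = 67.17/100 * 19.5 = 13.098 Ah
Step 2: t = remaining / I = 13.098 / 14.85 = 0.8820 hr

0.8820 hr


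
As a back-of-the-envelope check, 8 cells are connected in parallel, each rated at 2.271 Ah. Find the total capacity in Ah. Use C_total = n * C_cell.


Parallel capacities add: 8 * 2.271 Ah = 18.168 Ah

18.168 Ah


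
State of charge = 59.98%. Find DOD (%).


DOD = 100 - SOC = 100 - 59.98 = 40.02%

40.02%


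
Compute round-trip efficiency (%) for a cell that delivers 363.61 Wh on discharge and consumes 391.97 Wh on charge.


eta_e = E_dis / E_chg * 100 = 363.61 / 391.97 * 100 = 92.76%

92.76%


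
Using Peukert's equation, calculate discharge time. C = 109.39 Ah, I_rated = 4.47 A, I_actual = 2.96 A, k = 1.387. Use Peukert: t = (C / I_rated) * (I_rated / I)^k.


t_rated = C / I_rated = 109.39 / 4.47 = 24.472 hr
(I_rated/I)^k = (1.5101)^1.387 = 1.7713
t = t_rated * (I_rated/I)^k = 24.472 * 1.7713 = 43.35 hr

43.35 hr


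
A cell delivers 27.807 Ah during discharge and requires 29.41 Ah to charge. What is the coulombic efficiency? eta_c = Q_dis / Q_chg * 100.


Coulombic efficiency = 27.807/29.41 * 100% = 94.55%

94.55%


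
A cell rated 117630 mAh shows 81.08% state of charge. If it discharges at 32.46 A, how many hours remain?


Convert: C_total = 117630 mAh = 117.63 Ah
Step 1: remaining = SOC/100 * C_total = 81.08/100 * 117.63 = 95.374 Ah
Step 2: t = remaining / I = 95.374 / 32.46 = 2.938 hr

2.938 hr


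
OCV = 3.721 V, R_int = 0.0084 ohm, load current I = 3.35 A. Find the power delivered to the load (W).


Step 1: V_terminal = OCV - I*R = 3.721 - 3.35 * 0.0084 = 3.6929 V
Step 2: P_out = V_terminal * I = 3.6929 * 3.35 = 12.37 W

12.37 W


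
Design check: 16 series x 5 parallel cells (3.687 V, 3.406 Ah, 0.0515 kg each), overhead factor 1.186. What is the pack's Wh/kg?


Step 1: V_pack = 16 * 3.687 = 58.992 V
Step 2: C_pack = 5 * 3.406 = 17.03 Ah
Step 3: E_pack = V_pack * C_pack = 58.992 * 17.03 = 1004.6 Wh
Step 4: m_pack = 16 * 5 * 0.0515 * 1.186 = 4.8863 kg
Step 5: ED = E_pack / m_pack = 1004.6 / 4.8863 = 205.6 Wh/kg

205.6 Wh/kg


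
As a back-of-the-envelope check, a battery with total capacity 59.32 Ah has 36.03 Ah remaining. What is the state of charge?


SOC% = 36.03 / 59.32 * 100 = 60.74%

60.74%


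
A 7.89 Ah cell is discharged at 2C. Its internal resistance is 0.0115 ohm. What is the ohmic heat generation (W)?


Step 1: I = C_rate * capacity = 2 * 7.89 = 15.78 A
Step 2: Q = I^2 * R = 15.78^2 * 0.0115 = 249.01 * 0.0115 = 2.864 W

2.864 W


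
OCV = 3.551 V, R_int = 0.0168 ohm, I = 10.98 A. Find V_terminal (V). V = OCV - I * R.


V = OCV - I*R = 3.551 - 10.98 * 0.0168 = 3.367 V

3.367 V


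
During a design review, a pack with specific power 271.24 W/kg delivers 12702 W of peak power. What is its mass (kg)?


m = P / SP = 12702 / 271.24 = 46.83 kg

46.83 kg


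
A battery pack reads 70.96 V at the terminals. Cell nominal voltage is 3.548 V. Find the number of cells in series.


Rearranging: n = V_pack / V_cell = 70.96 / 3.548 = 20 cells

20


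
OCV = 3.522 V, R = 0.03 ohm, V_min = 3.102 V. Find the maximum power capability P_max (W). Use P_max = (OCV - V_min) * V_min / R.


P_max = (OCV - V_min) * V_min / R = (3.522 - 3.102) * 3.102 / 0.03 = 0.42 * 3.102 / 0.03 = 43.43 W

43.43 W


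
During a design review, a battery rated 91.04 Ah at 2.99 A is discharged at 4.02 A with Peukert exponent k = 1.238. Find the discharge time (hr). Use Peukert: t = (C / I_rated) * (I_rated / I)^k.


Step 1: t_rated = C / I_rated = 91.04 / 2.99 = 30.448 hr
Step 2: ratio = 2.99 / 4.02 = 0.74378
Step 3: ratio^k = 0.74378^1.238 = 0.69318
Step 4: t = t_rated * ratio^k = 30.448 * 0.69318 = 21.11 hr

21.11 hr


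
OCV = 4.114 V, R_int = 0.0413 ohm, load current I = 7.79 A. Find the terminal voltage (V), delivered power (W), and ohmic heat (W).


Step 1: V_terminal = OCV - I*R = 4.114 - 7.79 * 0.0413 = 3.7923 V
Step 2: P_out = V_terminal * I = 3.7923 * 7.79 = 29.54 W
Step 3: Q = I^2 * R = 7.79^2 * 0.0413 = 2.506 W

V=3.7923 V, P=29.54 W, Q=2.506 W


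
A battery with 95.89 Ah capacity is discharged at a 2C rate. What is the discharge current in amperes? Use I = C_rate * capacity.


At 2C: I = 2 * 95.89 Ah = 191.78 A

191.78 A


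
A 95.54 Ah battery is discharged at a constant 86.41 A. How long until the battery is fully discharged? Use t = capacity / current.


t = capacity / current = 95.54 / 86.41 = 1.106 hr

1.106 hr


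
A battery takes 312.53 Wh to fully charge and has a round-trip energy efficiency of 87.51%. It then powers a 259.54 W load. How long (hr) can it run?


Step 1: E_discharge = eta/100 * E_charge = 87.51/100 * 312.53 = 273.5 Wh
Step 2: t = E_discharge / P = 273.5 / 259.54 = 1.054 hr

1.054 hr


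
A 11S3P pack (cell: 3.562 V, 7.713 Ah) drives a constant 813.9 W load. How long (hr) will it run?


Step 1: E_pack = Ns * V_cell * Np * C_cell = 11 * 3.562 * 3 * 7.713 = 906.63 Wh
Step 2: t = E_pack / P = 906.63 / 813.9 = 1.114 hr

1.114 hr


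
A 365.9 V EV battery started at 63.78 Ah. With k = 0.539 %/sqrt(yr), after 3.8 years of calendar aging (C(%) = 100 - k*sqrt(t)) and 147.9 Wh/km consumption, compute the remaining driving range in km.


Step 1: capacity retention = 100 - 0.539 * sqrt(3.8) = 100 - 0.539 * 1.9494 = 98.949%
Step 2: C_now = 63.78 * 98.949/100 = 63.11 Ah
Step 3: E_pack = V * C_now = 365.9 * 63.11 = 23092 Wh
Step 4: range = E_pack / consumption = 23092 / 147.9 = 156.1 km

156.1 km


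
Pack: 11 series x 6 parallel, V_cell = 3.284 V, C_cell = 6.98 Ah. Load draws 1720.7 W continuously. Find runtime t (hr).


Step 1: E_pack = Ns * V_cell * Np * C_cell = 11 * 3.284 * 6 * 6.98 = 1512.9 Wh
Step 2: t = E_pack / P = 1512.9 / 1720.7 = 0.8792 hr

0.8792 hr


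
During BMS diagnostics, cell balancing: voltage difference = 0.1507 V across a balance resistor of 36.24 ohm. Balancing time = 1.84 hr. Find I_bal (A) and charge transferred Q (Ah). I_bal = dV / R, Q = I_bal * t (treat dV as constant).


First, Ohm's law: I_bal = 0.1507 V / 36.24 ohm = 0.0041584 A
Then Q = I * t = 0.0041584 A * 1.84 hr = 0.007651 Ah

I=0.0041584 A, Q=0.007651 Ah


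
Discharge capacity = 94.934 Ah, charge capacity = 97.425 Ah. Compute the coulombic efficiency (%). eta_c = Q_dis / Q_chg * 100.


eta_c = Q_dis / Q_chg * 100 = 94.934 / 97.425 * 100 = 97.44%

97.44%


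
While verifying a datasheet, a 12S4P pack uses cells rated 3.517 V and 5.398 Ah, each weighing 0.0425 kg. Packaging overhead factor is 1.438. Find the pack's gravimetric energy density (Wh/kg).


Step 1: V_pack = 12 * 3.517 = 42.204 V
Step 2: C_pack = 4 * 5.398 = 21.592 Ah
Step 3: E_pack = V_pack * C_pack = 42.204 * 21.592 = 911.27 Wh
Step 4: m_pack = 12 * 4 * 0.0425 * 1.438 = 2.9335 kg
Step 5: ED = E_pack / m_pack = 911.27 / 2.9335 = 310.6 Wh/kg

310.6 Wh/kg


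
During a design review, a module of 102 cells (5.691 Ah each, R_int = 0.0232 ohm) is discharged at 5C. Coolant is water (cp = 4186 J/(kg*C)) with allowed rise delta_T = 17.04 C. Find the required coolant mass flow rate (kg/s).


Step 1: I = 5 * 5.691 = 28.455 A
Step 2: Q_cell = I^2 * R = 28.455^2 * 0.0232 = 18.785 W
Step 3: Q_total = 102 * 18.785 = 1916.1 W
Step 4: m_dot = Q_total / (cp * dT) = 1916.1 / (4186 * 17.04) = 0.02686 kg/s

0.02686 kg/s


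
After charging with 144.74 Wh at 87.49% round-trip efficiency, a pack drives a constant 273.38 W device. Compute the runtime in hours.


Step 1: E_discharge = eta/100 * E_charge = 87.49/100 * 144.74 = 126.63 Wh
Step 2: t = E_discharge / P = 126.63 / 273.38 = 0.4632 hr

0.4632 hr


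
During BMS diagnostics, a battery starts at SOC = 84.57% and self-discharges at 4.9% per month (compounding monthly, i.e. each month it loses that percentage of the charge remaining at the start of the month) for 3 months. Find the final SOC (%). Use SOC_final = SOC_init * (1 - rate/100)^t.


decay = (1 - 4.9/100)^3 = 0.86009
SOC_final = 84.57 * 0.86009 = 72.74%

72.74%


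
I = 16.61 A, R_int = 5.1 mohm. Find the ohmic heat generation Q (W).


Convert: R = 5.1 mohm = 0.0051 ohm
Q = I^2 * R = 16.61^2 * 0.0051 = 1.407 W

1.407 W


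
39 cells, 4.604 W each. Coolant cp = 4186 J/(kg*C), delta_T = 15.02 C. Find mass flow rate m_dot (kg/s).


Q_total = 39 * 4.604 = 179.56 W
m_dot = Q_total / (cp * dT) = 179.56 / (4186 * 15.02) = 0.002856 kg/s

0.002856 kg/s


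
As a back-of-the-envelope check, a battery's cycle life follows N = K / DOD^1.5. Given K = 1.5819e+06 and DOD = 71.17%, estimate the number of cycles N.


DOD^1.5 = 600.41
N = K / DOD^1.5 = 1.5819e+06 / 600.41 = 2635

2635 cycles


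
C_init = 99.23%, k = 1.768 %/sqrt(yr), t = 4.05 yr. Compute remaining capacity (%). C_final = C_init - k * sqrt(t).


sqrt(t) = sqrt(4.05) = 2.0125
C_final = 99.23 - 1.768 * 2.0125 = 95.67%

95.67%


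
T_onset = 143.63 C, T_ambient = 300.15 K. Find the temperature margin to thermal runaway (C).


Convert: T_ambient = 300.15 K = 27 C
margin = 143.63 - 27 = 116.63 C

116.63 C


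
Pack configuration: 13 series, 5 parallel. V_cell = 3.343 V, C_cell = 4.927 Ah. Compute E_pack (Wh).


E = Ns * Vcell * Np * Ccell = 13 * 3.343 * 5 * 4.927 = 1071 Wh

1071 Wh


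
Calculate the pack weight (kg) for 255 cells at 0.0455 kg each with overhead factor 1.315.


m_pack = n * m_cell * overhead = 255 * 0.0455 * 1.315 = 15.26 kg

15.26 kg


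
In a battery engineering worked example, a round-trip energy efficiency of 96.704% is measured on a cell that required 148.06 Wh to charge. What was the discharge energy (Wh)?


E_dis = eta/100 * E_chg = 96.704/100 * 148.06 = 143.2 Wh

143.2 Wh


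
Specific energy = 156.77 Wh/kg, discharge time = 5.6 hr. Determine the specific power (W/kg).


Specific power = 156.77 Wh/kg / 5.6 hr = 27.99 W/kg

27.99 W/kg


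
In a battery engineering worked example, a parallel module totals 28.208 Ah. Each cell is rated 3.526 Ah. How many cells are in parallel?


n = C_total / C_cell = 28.208 / 3.526 = 8

8


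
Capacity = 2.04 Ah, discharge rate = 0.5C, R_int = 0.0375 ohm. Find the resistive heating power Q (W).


Step 1: I = C_rate * capacity = 0.5 * 2.04 = 1.02 A
Step 2: Q = I^2 * R = 1.02^2 * 0.0375 = 1.0404 * 0.0375 = 0.03902 W

0.03902 W


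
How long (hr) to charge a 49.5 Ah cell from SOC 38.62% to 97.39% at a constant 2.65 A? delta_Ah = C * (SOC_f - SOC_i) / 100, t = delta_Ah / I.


delta_Ah = 49.5 * (97.39 - 38.62) / 100 = 29.091 Ah
t = delta_Ah / I = 29.091 / 2.65 = 10.98 hr

10.98 hr


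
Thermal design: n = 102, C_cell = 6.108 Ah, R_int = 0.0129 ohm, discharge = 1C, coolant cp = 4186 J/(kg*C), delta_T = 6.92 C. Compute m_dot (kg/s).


Step 1: I = 1 * 6.108 = 6.108 A
Step 2: Q_cell = I^2 * R = 6.108^2 * 0.0129 = 0.48127 W
Step 3: Q_total = 102 * 0.48127 = 49.09 W
Step 4: m_dot = Q_total / (cp * dT) = 49.09 / (4186 * 6.92) = 0.001695 kg/s

0.001695 kg/s


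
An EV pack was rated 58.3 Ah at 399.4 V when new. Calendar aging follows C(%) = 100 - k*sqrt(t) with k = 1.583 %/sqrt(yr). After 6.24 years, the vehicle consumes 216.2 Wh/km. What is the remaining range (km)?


Step 1: capacity retention = 100 - 1.583 * sqrt(6.24) = 100 - 1.583 * 2.498 = 96.046%
Step 2: C_now = 58.3 * 96.046/100 = 55.995 Ah
Step 3: E_pack = V * C_now = 399.4 * 55.995 = 22364 Wh
Step 4: range = E_pack / consumption = 22364 / 216.2 = 103.4 km

103.4 km


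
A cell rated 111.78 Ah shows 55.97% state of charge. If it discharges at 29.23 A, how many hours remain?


Step 1: remaining = SOC/100 * C_total = 55.97/100 * 111.78 = 62.563 Ah
Step 2: t = remaining / I = 62.563 / 29.23 = 2.140 hr

2.140 hr


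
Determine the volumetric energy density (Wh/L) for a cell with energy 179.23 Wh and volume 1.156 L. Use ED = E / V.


ED = E / V = 179.23 / 1.156 = 155.0 Wh/L

155.0 Wh/L


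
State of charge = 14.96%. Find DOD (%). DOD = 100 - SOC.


DOD = 100 - SOC = 100 - 14.96 = 85.04%

85.04%


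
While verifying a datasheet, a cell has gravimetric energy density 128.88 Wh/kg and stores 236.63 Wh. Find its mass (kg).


m = E / ED = 236.63 / 128.88 = 1.836 kg

1.836 kg


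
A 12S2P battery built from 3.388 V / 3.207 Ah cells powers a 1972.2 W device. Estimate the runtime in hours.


Step 1: E_pack = Ns * V_cell * Np * C_cell = 12 * 3.388 * 2 * 3.207 = 260.77 Wh
Step 2: t = E_pack / P = 260.77 / 1972.2 = 0.1322 hr

0.1322 hr


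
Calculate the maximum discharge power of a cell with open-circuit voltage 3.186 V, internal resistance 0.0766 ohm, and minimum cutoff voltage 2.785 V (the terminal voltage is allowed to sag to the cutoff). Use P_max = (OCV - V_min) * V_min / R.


dV = OCV - V_min = 0.401 V (so I_max = dV / R)
P_max = dV * V_min / R = 0.401 * 2.785 / 0.0766 = 14.58 W

14.58 W


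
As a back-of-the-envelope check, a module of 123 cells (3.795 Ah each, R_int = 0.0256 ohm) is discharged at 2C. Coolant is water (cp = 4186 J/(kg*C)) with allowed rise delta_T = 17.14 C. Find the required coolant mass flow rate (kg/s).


Step 1: I = 2 * 3.795 = 7.59 A
Step 2: Q_cell = I^2 * R = 7.59^2 * 0.0256 = 1.4748 W
Step 3: Q_total = 123 * 1.4748 = 181.4 W
Step 4: m_dot = Q_total / (cp * dT) = 181.4 / (4186 * 17.14) = 0.002528 kg/s

0.002528 kg/s


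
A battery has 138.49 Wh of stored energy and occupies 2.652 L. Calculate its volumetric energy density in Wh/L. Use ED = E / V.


ED = E / V = 138.49 / 2.652 = 52.22 Wh/L

52.22 Wh/L


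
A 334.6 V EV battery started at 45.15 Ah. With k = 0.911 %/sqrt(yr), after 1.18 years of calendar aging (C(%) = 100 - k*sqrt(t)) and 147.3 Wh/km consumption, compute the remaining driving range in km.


Step 1: capacity retention = 100 - 0.911 * sqrt(1.18) = 100 - 0.911 * 1.0863 = 99.01%
Step 2: C_now = 45.15 * 99.01/100 = 44.703 Ah
Step 3: E_pack = V * C_now = 334.6 * 44.703 = 14958 Wh
Step 4: range = E_pack / consumption = 14958 / 147.3 = 101.5 km

101.5 km


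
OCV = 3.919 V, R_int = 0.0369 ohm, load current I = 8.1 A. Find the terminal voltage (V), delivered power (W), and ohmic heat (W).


Step 1: V_terminal = OCV - I*R = 3.919 - 8.1 * 0.0369 = 3.6201 V
Step 2: P_out = V_terminal * I = 3.6201 * 8.1 = 29.32 W
Step 3: Q = I^2 * R = 8.1^2 * 0.0369 = 2.421 W

V=3.6201 V, P=29.32 W, Q=2.421 W


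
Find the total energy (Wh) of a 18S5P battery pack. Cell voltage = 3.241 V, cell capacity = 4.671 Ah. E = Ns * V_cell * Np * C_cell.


E = Ns * Vcell * Np * Ccell = 18 * 3.241 * 5 * 4.671 = 1362 Wh

1362 Wh


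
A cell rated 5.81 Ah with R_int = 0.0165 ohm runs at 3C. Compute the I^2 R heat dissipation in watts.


Step 1: I = C_rate * capacity = 3 * 5.81 = 17.43 A
Step 2: Q = I^2 * R = 17.43^2 * 0.0165 = 303.8 * 0.0165 = 5.013 W

5.013 W


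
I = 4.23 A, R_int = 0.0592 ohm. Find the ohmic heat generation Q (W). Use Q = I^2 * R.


Q = I^2 * R = 4.23^2 * 0.0592 = 1.059 W

1.059 W


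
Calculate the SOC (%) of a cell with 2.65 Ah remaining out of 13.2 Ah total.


SOC% = 2.65 / 13.2 * 100 = 20.08%

20.08%


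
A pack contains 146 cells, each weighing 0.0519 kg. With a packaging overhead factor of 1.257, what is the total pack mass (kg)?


m_pack = n * m_cell * overhead = 146 * 0.0519 * 1.257 = 9.525 kg

9.525 kg


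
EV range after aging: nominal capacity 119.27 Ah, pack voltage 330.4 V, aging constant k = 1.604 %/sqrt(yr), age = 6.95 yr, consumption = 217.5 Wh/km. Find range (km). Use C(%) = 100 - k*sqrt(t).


Step 1: capacity retention = 100 - 1.604 * sqrt(6.95) = 100 - 1.604 * 2.6363 = 95.771%
Step 2: C_now = 119.27 * 95.771/100 = 114.23 Ah
Step 3: E_pack = V * C_now = 330.4 * 114.23 = 37742 Wh
Step 4: range = E_pack / consumption = 37742 / 217.5 = 173.5 km

173.5 km


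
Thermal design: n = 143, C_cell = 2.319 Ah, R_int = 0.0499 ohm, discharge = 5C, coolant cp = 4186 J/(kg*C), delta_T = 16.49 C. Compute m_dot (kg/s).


Step 1: I = 5 * 2.319 = 11.595 A
Step 2: Q_cell = I^2 * R = 11.595^2 * 0.0499 = 6.7088 W
Step 3: Q_total = 143 * 6.7088 = 959.36 W
Step 4: m_dot = Q_total / (cp * dT) = 959.36 / (4186 * 16.49) = 0.01390 kg/s

0.01390 kg/s


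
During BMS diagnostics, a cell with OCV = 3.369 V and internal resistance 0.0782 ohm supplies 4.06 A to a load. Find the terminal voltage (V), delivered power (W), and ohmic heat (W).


Step 1: V_terminal = OCV - I*R = 3.369 - 4.06 * 0.0782 = 3.0515 V
Step 2: P_out = V_terminal * I = 3.0515 * 4.06 = 12.39 W
Step 3: Q = I^2 * R = 4.06^2 * 0.0782 = 1.289 W

V=3.0515 V, P=12.39 W, Q=1.289 W


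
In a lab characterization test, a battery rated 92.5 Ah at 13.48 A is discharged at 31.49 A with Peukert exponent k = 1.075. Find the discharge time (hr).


Step 1: t_rated = C / I_rated = 92.5 / 13.48 = 6.862 hr
Step 2: ratio = 13.48 / 31.49 = 0.42807
Step 3: ratio^k = 0.42807^1.075 = 0.40168
Step 4: t = t_rated * ratio^k = 6.862 * 0.40168 = 2.756 hr

2.756 hr


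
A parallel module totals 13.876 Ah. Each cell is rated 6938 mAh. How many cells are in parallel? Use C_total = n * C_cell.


Convert: C_cell = 6938 mAh = 6.938 Ah
n = C_total / C_cell = 13.876 / 6.938 = 2

2


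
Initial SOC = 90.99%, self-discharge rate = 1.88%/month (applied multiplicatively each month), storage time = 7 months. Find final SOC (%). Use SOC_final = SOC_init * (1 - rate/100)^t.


Monthly retention factor = 1 - 1.88/100 = 0.9812
Over 7 months: factor^7 = 0.87559
SOC_final = 90.99 * 0.87559 = 79.67%

79.67%


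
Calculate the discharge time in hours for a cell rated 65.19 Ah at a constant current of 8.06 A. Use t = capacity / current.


Runtime = 65.19 Ah / 8.06 A = 8.088 hr

8.088 hr


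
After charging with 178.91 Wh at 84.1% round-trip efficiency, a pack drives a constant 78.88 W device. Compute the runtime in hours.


Step 1: E_discharge = eta/100 * E_charge = 84.1/100 * 178.91 = 150.46 Wh
Step 2: t = E_discharge / P = 150.46 / 78.88 = 1.907 hr

1.907 hr


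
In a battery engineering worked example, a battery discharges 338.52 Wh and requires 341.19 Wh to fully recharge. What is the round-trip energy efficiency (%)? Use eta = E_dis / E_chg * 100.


eta_e = E_dis / E_chg * 100 = 338.52 / 341.19 * 100 = 99.22%

99.22%


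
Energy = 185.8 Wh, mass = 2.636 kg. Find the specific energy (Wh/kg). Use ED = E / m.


Specific energy = 185.8 Wh / 2.636 kg = 70.49 Wh/kg

70.49 Wh/kg


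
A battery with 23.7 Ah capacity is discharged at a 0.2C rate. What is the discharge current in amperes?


I = C_rate * capacity = 0.2 * 23.7 = 4.74 A

4.74 A


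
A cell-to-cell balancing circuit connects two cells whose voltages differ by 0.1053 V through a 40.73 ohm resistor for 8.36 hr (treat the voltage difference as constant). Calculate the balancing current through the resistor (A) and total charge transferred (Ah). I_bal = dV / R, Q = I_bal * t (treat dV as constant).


I_bal = dV / R = 0.1053 / 40.73 = 0.0025853 A
Q = I_bal * t = 0.0025853 * 8.36 = 0.02161 Ah

I=0.0025853 A, Q=0.02161 Ah


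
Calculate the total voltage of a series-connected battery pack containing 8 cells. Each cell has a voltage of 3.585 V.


Series voltages add: 8 * 3.585 V = 28.68 V

28.68 V


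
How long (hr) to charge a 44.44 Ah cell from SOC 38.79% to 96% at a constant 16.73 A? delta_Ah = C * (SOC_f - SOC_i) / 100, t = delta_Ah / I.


Step 1: dSOC = 96% - 38.79% = 57.21%
Step 2: delta_Ah = 44.44 * 57.21 / 100 = 25.424 Ah
Step 3: t = 25.424 / 16.73 = 1.520 hr

1.520 hr


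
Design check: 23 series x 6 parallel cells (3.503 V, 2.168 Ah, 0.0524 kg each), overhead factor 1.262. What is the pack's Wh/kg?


Step 1: V_pack = 23 * 3.503 = 80.569 V
Step 2: C_pack = 6 * 2.168 = 13.008 Ah
Step 3: E_pack = V_pack * C_pack = 80.569 * 13.008 = 1048 Wh
Step 4: m_pack = 23 * 6 * 0.0524 * 1.262 = 9.1258 kg
Step 5: ED = E_pack / m_pack = 1048 / 9.1258 = 114.8 Wh/kg

114.8 Wh/kg


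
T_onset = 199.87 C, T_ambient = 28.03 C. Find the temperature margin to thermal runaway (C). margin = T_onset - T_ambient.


margin = T_onset - T_ambient = 199.87 - 28.03 = 171.84 C

171.84 C


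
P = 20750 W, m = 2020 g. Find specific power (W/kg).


Convert: m = 2020 g = 2.02 kg
Specific power = 20750 W / 2.02 kg = 10270 W/kg

10270 W/kg


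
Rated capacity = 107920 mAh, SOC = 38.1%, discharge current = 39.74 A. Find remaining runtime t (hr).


Convert: C_total = 107920 mAh = 107.92 Ah
Step 1: remaining = SOC/100 * C_total = 38.1/100 * 107.92 = 41.118 Ah
Step 2: t = remaining / I = 41.118 / 39.74 = 1.035 hr

1.035 hr


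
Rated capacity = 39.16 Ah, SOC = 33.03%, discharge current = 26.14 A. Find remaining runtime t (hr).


Step 1: remaining = SOC/100 * C_total = 33.03/100 * 39.16 = 12.935 Ah
Step 2: t = remaining / I = 12.935 / 26.14 = 0.4948 hr

0.4948 hr


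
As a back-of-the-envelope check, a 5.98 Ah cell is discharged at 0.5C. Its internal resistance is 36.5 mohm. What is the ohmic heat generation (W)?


Convert: R = 36.5 mohm = 0.0365 ohm
Step 1: I = C_rate * capacity = 0.5 * 5.98 = 2.99 A
Step 2: Q = I^2 * R = 2.99^2 * 0.0365 = 8.9401 * 0.0365 = 0.3263 W

0.3263 W


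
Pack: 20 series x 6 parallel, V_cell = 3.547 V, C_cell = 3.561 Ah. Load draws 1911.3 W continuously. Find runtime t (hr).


Step 1: E_pack = Ns * V_cell * Np * C_cell = 20 * 3.547 * 6 * 3.561 = 1515.7 Wh
Step 2: t = E_pack / P = 1515.7 / 1911.3 = 0.7930 hr

0.7930 hr


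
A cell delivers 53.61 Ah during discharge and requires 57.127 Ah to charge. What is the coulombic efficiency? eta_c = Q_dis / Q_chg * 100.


eta_c = Q_dis / Q_chg * 100 = 53.61 / 57.127 * 100 = 93.84%

93.84%


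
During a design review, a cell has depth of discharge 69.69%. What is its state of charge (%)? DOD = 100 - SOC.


SOC = 100 - DOD = 100 - 69.69 = 30.31%

30.31%


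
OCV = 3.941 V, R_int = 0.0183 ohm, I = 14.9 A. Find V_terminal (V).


IR drop = 14.9 * 0.0183 = 0.27267 V
V = 3.941 - 0.27267 = 3.668 V

3.668 V


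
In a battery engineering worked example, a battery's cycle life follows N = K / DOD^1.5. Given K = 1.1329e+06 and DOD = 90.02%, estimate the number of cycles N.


Step 1: DOD^1.5 = 90.02^1.5 = 854.1
Step 2: N = 1.1329e+06 / 854.1 = 1326 cycles

1326 cycles


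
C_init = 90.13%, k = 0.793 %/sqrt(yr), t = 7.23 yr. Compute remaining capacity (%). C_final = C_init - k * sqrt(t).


Step 1: sqrt(7.23 yr) = 2.6889
Step 2: drop = 0.793 * 2.6889 = 2.1323
Step 3: C_final = 90.13 - 2.1323 = 88.00%

88.00%


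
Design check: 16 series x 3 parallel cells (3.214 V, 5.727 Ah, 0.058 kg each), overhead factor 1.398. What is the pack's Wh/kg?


Step 1: V_pack = 16 * 3.214 = 51.424 V
Step 2: C_pack = 3 * 5.727 = 17.181 Ah
Step 3: E_pack = V_pack * C_pack = 51.424 * 17.181 = 883.52 Wh
Step 4: m_pack = 16 * 3 * 0.058 * 1.398 = 3.892 kg
Step 5: ED = E_pack / m_pack = 883.52 / 3.892 = 227.0 Wh/kg

227.0 Wh/kg


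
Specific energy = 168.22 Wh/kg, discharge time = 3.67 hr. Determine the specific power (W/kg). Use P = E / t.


P_specific = E / t = 168.22 / 3.67 = 45.84 W/kg

45.84 W/kg


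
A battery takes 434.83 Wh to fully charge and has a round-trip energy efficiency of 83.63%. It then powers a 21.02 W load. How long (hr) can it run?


Step 1: E_discharge = eta/100 * E_charge = 83.63/100 * 434.83 = 363.65 Wh
Step 2: t = E_discharge / P = 363.65 / 21.02 = 17.30 hr

17.30 hr


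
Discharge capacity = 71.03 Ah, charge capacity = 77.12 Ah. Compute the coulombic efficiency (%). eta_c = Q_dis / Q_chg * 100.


eta_c = Q_dis / Q_chg * 100 = 71.03 / 77.12 * 100 = 92.10%

92.10%


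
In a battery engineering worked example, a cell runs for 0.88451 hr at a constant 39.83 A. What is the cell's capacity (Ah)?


C = I * t = 39.83 * 0.88451 = 35.23 Ah

35.23 Ah


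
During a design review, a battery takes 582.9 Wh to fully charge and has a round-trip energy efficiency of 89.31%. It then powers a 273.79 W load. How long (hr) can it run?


Step 1: E_discharge = eta/100 * E_charge = 89.31/100 * 582.9 = 520.59 Wh
Step 2: t = E_discharge / P = 520.59 / 273.79 = 1.901 hr

1.901 hr


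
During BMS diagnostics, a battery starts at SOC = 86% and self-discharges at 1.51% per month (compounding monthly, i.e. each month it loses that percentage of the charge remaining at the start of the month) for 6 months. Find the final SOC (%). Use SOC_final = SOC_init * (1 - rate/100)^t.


decay = (1 - 1.51/100)^6 = 0.91275
SOC_final = 86 * 0.91275 = 78.50%

78.50%


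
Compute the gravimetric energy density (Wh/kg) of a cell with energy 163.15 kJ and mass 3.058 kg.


Convert: E = 163.15 kJ = 45.319 Wh
ED = E / m = 45.319 / 3.058 = 14.82 Wh/kg

14.82 Wh/kg


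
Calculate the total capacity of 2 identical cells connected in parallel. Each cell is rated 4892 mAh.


Convert: C_cell = 4892 mAh = 4.892 Ah
C_total = 2 * 4.892 = 9.784 Ah

9.784 Ah


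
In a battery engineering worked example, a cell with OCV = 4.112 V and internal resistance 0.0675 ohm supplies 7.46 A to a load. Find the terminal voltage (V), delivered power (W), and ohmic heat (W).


Step 1: V_terminal = OCV - I*R = 4.112 - 7.46 * 0.0675 = 3.6085 V
Step 2: P_out = V_terminal * I = 3.6085 * 7.46 = 26.92 W
Step 3: Q = I^2 * R = 7.46^2 * 0.0675 = 3.756 W

V=3.6085 V, P=26.92 W, Q=3.756 W


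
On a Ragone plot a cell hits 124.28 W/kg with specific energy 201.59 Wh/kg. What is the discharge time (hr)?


t = E / P = 201.59 / 124.28 = 1.622 hr

1.622 hr


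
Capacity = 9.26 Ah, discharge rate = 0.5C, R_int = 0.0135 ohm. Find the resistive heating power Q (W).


Step 1: I = C_rate * capacity = 0.5 * 9.26 = 4.63 A
Step 2: Q = I^2 * R = 4.63^2 * 0.0135 = 21.437 * 0.0135 = 0.2894 W

0.2894 W


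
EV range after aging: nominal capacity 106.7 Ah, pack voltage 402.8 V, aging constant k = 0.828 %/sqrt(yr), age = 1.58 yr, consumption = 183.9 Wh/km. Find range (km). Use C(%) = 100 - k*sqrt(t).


Step 1: capacity retention = 100 - 0.828 * sqrt(1.58) = 100 - 0.828 * 1.257 = 98.959%
Step 2: C_now = 106.7 * 98.959/100 = 105.59 Ah
Step 3: E_pack = V * C_now = 402.8 * 105.59 = 42532 Wh
Step 4: range = E_pack / consumption = 42532 / 183.9 = 231.3 km

231.3 km


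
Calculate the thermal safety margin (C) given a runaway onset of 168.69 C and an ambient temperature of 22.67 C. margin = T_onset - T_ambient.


Safety margin = 168.69 C - 22.67 C = 146.02 C

146.02 C


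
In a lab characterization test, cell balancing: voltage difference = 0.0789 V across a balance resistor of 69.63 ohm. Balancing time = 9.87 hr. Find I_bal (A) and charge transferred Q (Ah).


First, Ohm's law: I_bal = 0.0789 V / 69.63 ohm = 0.0011331 A
Then Q = I * t = 0.0011331 A * 9.87 hr = 0.01118 Ah

I=0.0011331 A, Q=0.01118 Ah


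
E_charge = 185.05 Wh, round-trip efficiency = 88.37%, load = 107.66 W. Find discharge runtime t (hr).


Step 1: E_discharge = eta/100 * E_charge = 88.37/100 * 185.05 = 163.53 Wh
Step 2: t = E_discharge / P = 163.53 / 107.66 = 1.519 hr

1.519 hr


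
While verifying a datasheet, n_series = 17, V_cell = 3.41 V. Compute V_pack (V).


V_pack = n * V_cell = 17 * 3.41 = 57.97 V

57.97 V


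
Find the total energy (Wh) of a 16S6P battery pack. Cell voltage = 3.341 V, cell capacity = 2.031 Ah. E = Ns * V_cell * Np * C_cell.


E = Ns * Vcell * Np * Ccell = 16 * 3.341 * 6 * 2.031 = 651.4 Wh

651.4 Wh


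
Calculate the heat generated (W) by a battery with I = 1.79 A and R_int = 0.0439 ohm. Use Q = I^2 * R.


I^2 = 3.2041
Q = 3.2041 * 0.0439 = 0.1407 W

0.1407 W


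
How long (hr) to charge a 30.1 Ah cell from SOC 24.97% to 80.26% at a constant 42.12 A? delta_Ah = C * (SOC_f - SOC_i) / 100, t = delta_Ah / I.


delta_Ah = 30.1 * (80.26 - 24.97) / 100 = 16.642 Ah
t = delta_Ah / I = 16.642 / 42.12 = 0.3951 hr

0.3951 hr


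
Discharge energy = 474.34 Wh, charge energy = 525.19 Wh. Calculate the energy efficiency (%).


eta_e = E_dis / E_chg * 100 = 474.34 / 525.19 * 100 = 90.32%

90.32%


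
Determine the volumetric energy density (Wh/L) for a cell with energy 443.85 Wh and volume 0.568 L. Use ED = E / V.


Volumetric ED = 443.85 Wh / 0.568 L = 781.4 Wh/L

781.4 Wh/L


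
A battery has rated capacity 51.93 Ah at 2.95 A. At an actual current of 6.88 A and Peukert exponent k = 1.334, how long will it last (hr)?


t_rated = C / I_rated = 51.93 / 2.95 = 17.603 hr
(I_rated/I)^k = (0.42878)^1.334 = 0.32315
t = t_rated * (I_rated/I)^k = 17.603 * 0.32315 = 5.688 hr

5.688 hr


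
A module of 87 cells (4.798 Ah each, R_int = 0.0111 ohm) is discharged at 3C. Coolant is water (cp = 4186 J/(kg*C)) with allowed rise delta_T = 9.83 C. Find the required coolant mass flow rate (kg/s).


Step 1: I = 3 * 4.798 = 14.394 A
Step 2: Q_cell = I^2 * R = 14.394^2 * 0.0111 = 2.2998 W
Step 3: Q_total = 87 * 2.2998 = 200.08 W
Step 4: m_dot = Q_total / (cp * dT) = 200.08 / (4186 * 9.83) = 0.004862 kg/s

0.004862 kg/s


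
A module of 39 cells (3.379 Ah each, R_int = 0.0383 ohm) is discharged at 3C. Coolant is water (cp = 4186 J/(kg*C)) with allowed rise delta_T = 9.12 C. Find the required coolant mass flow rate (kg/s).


Step 1: I = 3 * 3.379 = 10.137 A
Step 2: Q_cell = I^2 * R = 10.137^2 * 0.0383 = 3.9357 W
Step 3: Q_total = 39 * 3.9357 = 153.49 W
Step 4: m_dot = Q_total / (cp * dT) = 153.49 / (4186 * 9.12) = 0.004021 kg/s

0.004021 kg/s


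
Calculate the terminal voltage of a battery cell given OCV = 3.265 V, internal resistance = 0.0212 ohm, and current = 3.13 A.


IR drop = 3.13 * 0.0212 = 0.066356 V
V = 3.265 - 0.066356 = 3.199 V

3.199 V


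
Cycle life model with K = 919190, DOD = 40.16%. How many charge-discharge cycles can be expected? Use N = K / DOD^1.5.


Step 1: DOD^1.5 = 40.16^1.5 = 254.5
Step 2: N = 919190 / 254.5 = 3612 cycles

3612 cycles
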